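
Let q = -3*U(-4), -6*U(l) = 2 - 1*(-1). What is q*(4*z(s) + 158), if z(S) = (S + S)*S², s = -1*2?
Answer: 141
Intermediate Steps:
s = -2
U(l) = -½ (U(l) = -(2 - 1*(-1))/6 = -(2 + 1)/6 = -⅙*3 = -½)
z(S) = 2*S³ (z(S) = (2*S)*S² = 2*S³)
q = 3/2 (q = -3*(-½) = 3/2 ≈ 1.5000)
q*(4*z(s) + 158) = 3*(4*(2*(-2)³) + 158)/2 = 3*(4*(2*(-8)) + 158)/2 = 3*(4*(-16) + 158)/2 = 3*(-64 + 158)/2 = (3/2)*94 = 141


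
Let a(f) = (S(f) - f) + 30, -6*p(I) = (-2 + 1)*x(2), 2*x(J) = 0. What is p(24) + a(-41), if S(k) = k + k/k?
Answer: 31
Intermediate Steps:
x(J) = 0 (x(J) = (1/2)*0 = 0)
S(k) = 1 + k (S(k) = k + 1 = 1 + k)
p(I) = 0 (p(I) = -(-2 + 1)*0/6 = -(-1)*0/6 = -1/6*0 = 0)
a(f) = 31 (a(f) = ((1 + f) - f) + 30 = 1 + 30 = 31)
p(24) + a(-41) = 0 + 31 = 31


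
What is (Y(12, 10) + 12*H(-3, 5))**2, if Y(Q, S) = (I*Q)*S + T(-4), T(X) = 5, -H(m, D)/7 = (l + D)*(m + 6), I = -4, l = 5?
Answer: 8970025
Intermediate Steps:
H(m, D) = -7*(5 + D)*(6 + m) (H(m, D) = -7*(5 + D)*(m + 6) = -7*(5 + D)*(6 + m))
Y(Q, S) = 5 - 4*Q*S (Y(Q, S) = (-4*Q)*S + 5 = -4*Q*S + 5 = 5 - 4*Q*S)
(Y(12, 10) + 12*H(-3, 5))**2 = ((5 - 4*12*10) + 12*(-210 - 42*5 - 35*(-3) - 7*5*(-3)))**2 = ((5 - 480) + 12*(-210 - 210 + 105 + 105))**2 = (-475 + 12*(-210))**2 = (-475 - 2520)**2 = (-2995)**2 = 8970025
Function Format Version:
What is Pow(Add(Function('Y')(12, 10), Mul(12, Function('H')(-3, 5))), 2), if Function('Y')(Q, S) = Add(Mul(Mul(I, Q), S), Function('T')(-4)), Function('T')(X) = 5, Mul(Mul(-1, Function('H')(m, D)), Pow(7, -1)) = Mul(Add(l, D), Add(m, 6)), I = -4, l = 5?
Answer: 8970025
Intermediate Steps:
Function('H')(m, D) = Mul(-7, Add(5, D), Add(6, m)) (Function('H')(m, D) = Mul(-7, Mul(Add(5, D), Add(m, 6))) = Mul(-7, Mul(Add(5, D), Add(6, m))) = Mul(-7, Add(5, D), Add(6, m)))
Function('Y')(Q, S) = Add(5, Mul(-4, Q, S)) (Function('Y')(Q, S) = Add(Mul(Mul(-4, Q), S), 5) = Add(Mul(-4, Q, S), 5) = Add(5, Mul(-4, Q, S)))
Pow(Add(Function('Y')(12, 10), Mul(12, Function('H')(-3, 5))), 2) = Pow(Add(Add(5, Mul(-4, 12, 10)), Mul(12, Add(-210, Mul(-42, 5), Mul(-35, -3), Mul(-7, 5, -3)))), 2) = Pow(Add(Add(5, -480), Mul(12, Add(-210, -210, 105, 105))), 2) = Pow(Add(-475, Mul(12, -210)), 2) = Pow(Add(-475, -2520), 2) = Pow(-2995, 2) = 8970025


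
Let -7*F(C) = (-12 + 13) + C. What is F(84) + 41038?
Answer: 287181/7 ≈ 41026.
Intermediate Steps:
F(C) = -⅐ - C/7 (F(C) = -((-12 + 13) + C)/7 = -(1 + C)/7 = -⅐ - C/7)
F(84) + 41038 = (-⅐ - ⅐*84) + 41038 = (-⅐ - 12) + 41038 = -85/7 + 41038 = 287181/7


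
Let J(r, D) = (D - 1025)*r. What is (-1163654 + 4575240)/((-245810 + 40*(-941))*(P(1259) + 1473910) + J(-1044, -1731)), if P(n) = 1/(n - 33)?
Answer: -2091302218/256097247342393 ≈ -8.1660e-6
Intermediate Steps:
J(r, D) = r*(-1025 + D) (J(r, D) = (-1025 + D)*r = r*(-1025 + D))
P(n) = 1/(-33 + n)
(-1163654 + 4575240)/((-245810 + 40*(-941))*(P(1259) + 1473910) + J(-1044, -1731)) = (-1163654 + 4575240)/((-245810 + 40*(-941))*(1/(-33 + 1259) + 1473910) - 1044*(-1025 - 1731)) = 3411586/((-245810 - 37640)*(1/1226 + 1473910) - 1044*(-2756)) = 3411586/(-283450*(1/1226 + 1473910) + 2877264) = 3411586/(-283450*1807013661/1226 + 2877264) = 3411586/(-256099011105225/613 + 2877264) = 3411586/(-256097247342393/613) = 3411586*(-613/256097247342393) = -2091302218/256097247342393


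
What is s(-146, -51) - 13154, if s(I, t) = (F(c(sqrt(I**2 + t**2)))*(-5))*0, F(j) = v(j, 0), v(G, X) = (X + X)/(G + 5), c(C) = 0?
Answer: -13154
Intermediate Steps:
v(G, X) = 2*X/(5 + G) (v(G, X) = (2*X)/(5 + G) = 2*X/(5 + G))
F(j) = 0 (F(j) = 2*0/(5 + j) = 0)
s(I, t) = 0 (s(I, t) = (0*(-5))*0 = 0*0 = 0)
s(-146, -51) - 13154 = 0 - 13154 = -13154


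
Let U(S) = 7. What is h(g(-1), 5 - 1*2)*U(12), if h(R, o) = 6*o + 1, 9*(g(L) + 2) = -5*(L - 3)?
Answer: 133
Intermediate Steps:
g(L) = -1/3 - 5*L/9 (g(L) = -2 + (-5*(L - 3))/9 = -2 + (-5*(-3 + L))/9 = -2 + (15 - 5*L)/9 = -2 + (5/3 - 5*L/9) = -1/3 - 5*L/9)
h(R, o) = 1 + 6*o
h(g(-1), 5 - 1*2)*U(12) = (1 + 6*(5 - 1*2))*7 = (1 + 6*(5 - 2))*7 = (1 + 6*3)*7 = (1 + 18)*7 = 19*7 = 133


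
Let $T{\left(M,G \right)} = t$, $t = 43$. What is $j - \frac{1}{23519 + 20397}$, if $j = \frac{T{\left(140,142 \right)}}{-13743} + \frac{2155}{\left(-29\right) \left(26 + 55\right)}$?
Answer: $- \frac{48336726217}{52507770156} \approx -0.92056$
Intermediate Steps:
$T{\left(M,G \right)} = 43$
$j = - \frac{1100636}{1195641}$ ($j = \frac{43}{-13743} + \frac{2155}{\left(-29\right) \left(26 + 55\right)} = 43 \left(- \frac{1}{13743}\right) + \frac{2155}{\left(-29\right) 81} = - \frac{43}{13743} + \frac{2155}{-2349} = - \frac{43}{13743} + 2155 \left(- \frac{1}{2349}\right) = - \frac{43}{13743} - \frac{2155}{2349} = - \frac{1100636}{1195641} \approx -0.92054$)
$j - \frac{1}{23519 + 20397} = - \frac{1100636}{1195641} - \frac{1}{23519 + 20397} = - \frac{1100636}{1195641} - \frac{1}{43916} = - \frac{48336726217}{52507770156}$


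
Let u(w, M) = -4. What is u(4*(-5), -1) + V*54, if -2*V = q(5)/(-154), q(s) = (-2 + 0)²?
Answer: -254/77 ≈ -3.2987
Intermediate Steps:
q(s) = 4 (q(s) = (-2)² = 4)
V = 1/77 (V = -2/(-154) = -2*(-1)/154 = -½*(-2/77) = 1/77 ≈ 0.012987)
u(4*(-5), -1) + V*54 = -4 + (1/77)*54 = -4 + 54/77 = -254/77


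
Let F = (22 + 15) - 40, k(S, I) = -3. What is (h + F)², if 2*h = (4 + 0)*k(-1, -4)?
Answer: 81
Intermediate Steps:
F = -3 (F = 37 - 40 = -3)
h = -6 (h = ((4 + 0)*(-3))/2 = (4*(-3))/2 = (½)*(-12) = -6)
(h + F)² = (-6 - 3)² = (-9)² = 81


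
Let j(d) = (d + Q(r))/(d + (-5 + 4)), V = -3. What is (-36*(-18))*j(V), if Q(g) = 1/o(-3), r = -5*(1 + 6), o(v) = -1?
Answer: 648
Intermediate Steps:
r = -35 (r = -5*7 = -35)
Q(g) = -1 (Q(g) = 1/(-1) = 1*(-1) = -1)
j(d) = 1 (j(d) = (d - 1)/(d + (-5 + 4)) = (-1 + d)/(d - 1) = (-1 + d)/(-1 + d) = 1)
(-36*(-18))*j(V) = -36*(-18)*1 = 648*1 = 648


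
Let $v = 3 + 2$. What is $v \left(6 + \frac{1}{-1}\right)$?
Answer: $25$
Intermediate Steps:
$v = 5$
$v \left(6 + \frac{1}{-1}\right) = 5 \left(6 + \frac{1}{-1}\right) = 5 \left(6 - 1\right) = 5 \cdot 5 = 25$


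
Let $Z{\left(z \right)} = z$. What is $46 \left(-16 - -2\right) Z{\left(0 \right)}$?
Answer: $0$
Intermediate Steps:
$46 \left(-16 - -2\right) Z{\left(0 \right)} = 46 \left(-16 - -2\right) 0 = 46 \left(-16 + 2\right) 0 = 46 \left(-14\right) 0 = \left(-644\right) 0 = 0$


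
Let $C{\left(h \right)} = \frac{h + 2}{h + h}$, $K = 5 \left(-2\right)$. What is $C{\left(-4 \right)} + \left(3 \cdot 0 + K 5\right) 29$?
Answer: $- \frac{5799}{4} \approx -1449.8$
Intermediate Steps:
$K = -10$
$C{\left(h \right)} = \frac{2 + h}{2 h}$
$C{\left(-4 \right)} + \left(3 \cdot 0 + K 5\right) 29 = \frac{2 - 4}{2 \left(-4\right)} + \left(3 \cdot 0 - 50\right) 29 = \frac{1}{2} \left(- \frac{1}{4}\right) \left(-2\right) + \left(0 - 50\right) 29 = \frac{1}{4} - 1450 = - \frac{5799}{4}$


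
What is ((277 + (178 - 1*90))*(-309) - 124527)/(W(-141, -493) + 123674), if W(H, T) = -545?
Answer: -26368/13681 ≈ -1.9273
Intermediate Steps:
((277 + (178 - 1*90))*(-309) - 124527)/(W(-141, -493) + 123674) = ((277 + (178 - 1*90))*(-309) - 124527)/(-545 + 123674) = ((277 + (178 - 90))*(-309) - 124527)/123129 = ((277 + 88)*(-309) - 124527)*(1/123129) = (365*(-309) - 124527)*(1/123129) = (-112785 - 124527)*(1/123129) = -237312*1/123129 = -26368/13681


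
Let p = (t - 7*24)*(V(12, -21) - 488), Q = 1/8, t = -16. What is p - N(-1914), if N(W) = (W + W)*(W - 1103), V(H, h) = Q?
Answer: -11459307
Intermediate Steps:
Q = ⅛ ≈ 0.12500
V(H, h) = ⅛
N(W) = 2*W*(-1103 + W) (N(W) = (2*W)*(-1103 + W) = 2*W*(-1103 + W))
p = 89769 (p = (-16 - 7*24)*(⅛ - 488) = (-16 - 168)*(-3903/8) = -184*(-3903/8) = 89769)
p - N(-1914) = 89769 - 2*(-1914)*(-1103 - 1914) = 89769 - 2*(-1914)*(-3017) = 89769 - 1*11549076 = 89769 - 11549076 = -11459307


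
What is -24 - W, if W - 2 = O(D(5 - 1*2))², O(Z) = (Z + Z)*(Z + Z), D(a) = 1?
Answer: -42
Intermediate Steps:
O(Z) = 4*Z² (O(Z) = (2*Z)*(2*Z) = 4*Z²)
W = 18 (W = 2 + (4*1²)² = 2 + (4*1)² = 2 + 4² = 2 + 16 = 18)
-24 - W = -24 - 1*18 = -24 - 18 = -42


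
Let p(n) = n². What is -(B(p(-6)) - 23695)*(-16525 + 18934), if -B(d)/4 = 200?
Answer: 59008455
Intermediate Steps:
B(d) = -800 (B(d) = -4*200 = -800)
-(B(p(-6)) - 23695)*(-16525 + 18934) = -(-800 - 23695)*(-16525 + 18934) = -(-24495)*2409 = -1*(-59008455) = 59008455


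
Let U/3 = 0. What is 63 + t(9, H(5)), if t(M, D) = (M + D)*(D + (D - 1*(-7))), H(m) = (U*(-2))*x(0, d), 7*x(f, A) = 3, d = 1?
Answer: 126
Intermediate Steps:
U = 0 (U = 3*0 = 0)
x(f, A) = 3/7 (x(f, A) = (1/7)*3 = 3/7)
H(m) = 0 (H(m) = (0*(-2))*(3/7) = 0*(3/7) = 0)
t(M, D) = (7 + 2*D)*(D + M) (t(M, D) = (D + M)*(D + (D + 7)) = (D + M)*(D + (7 + D)) = (D + M)*(7 + 2*D) = (7 + 2*D)*(D + M))
63 + t(9, H(5)) = 63 + (2*0**2 + 7*0 + 7*9 + 2*0*9) = 63 + (2*0 + 0 + 63 + 0) = 63 + (0 + 0 + 63 + 0) = 63 + 63 = 126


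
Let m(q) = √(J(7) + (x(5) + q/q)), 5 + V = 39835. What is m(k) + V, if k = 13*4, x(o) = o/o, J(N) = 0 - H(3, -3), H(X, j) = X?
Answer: 39830 + I ≈ 39830.0 + 1.0*I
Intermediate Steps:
J(N) = -3 (J(N) = 0 - 1*3 = 0 - 3 = -3)
x(o) = 1
V = 39830 (V = -5 + 39835 = 39830)
k = 52
m(q) = I (m(q) = √(-3 + (1 + q/q)) = √(-3 + (1 + 1)) = √(-3 + 2) = √(-1) = I)
m(k) + V = I + 39830 = 39830 + I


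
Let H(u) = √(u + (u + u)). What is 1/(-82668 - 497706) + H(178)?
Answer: -1/580374 + √534 ≈ 23.108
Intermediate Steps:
H(u) = √3*√u (H(u) = √(u + 2*u) = √(3*u) = √3*√u)
1/(-82668 - 497706) + H(178) = 1/(-82668 - 497706) + √3*√178 = 1/(-580374) + √534 = -1/580374 + √534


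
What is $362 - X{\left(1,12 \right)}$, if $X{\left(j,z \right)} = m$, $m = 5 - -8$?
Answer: $349$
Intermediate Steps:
$m = 13$ ($m = 5 + 8 = 13$)
$X{\left(j,z \right)} = 13$
$362 - X{\left(1,12 \right)} = 362 - 13 = 349$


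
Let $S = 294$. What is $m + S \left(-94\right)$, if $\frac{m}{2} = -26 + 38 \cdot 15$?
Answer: $-26548$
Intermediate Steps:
$m = 1088$ ($m = 2 \left(-26 + 38 \cdot 15\right) = 2 \left(-26 + 570\right) = 2 \cdot 544 = 1088$)
$m + S \left(-94\right) = 1088 + 294 \left(-94\right) = 1088 - 27636 = -26548$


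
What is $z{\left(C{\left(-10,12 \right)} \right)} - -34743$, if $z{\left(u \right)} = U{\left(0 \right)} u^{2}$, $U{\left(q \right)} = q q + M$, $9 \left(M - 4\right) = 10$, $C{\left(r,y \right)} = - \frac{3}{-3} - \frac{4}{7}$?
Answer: $\frac{1702453}{49} \approx 34744.0$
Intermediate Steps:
$C{\left(r,y \right)} = \frac{3}{7}$ ($C{\left(r,y \right)} = \left(-3\right) \left(- \frac{1}{3}\right) - \frac{4}{7} = 1 - \frac{4}{7} = \frac{3}{7}$)
$M = \frac{46}{9}$ ($M = 4 + \frac{1}{9} \cdot 10 = 4 + \frac{10}{9} = \frac{46}{9} \approx 5.1111$)
$U{\left(q \right)} = \frac{46}{9} + q^{2}$ ($U{\left(q \right)} = q q + \frac{46}{9} = q^{2} + \frac{46}{9} = \frac{46}{9} + q^{2}$)
$z{\left(u \right)} = \frac{46 u^{2}}{9}$ ($z{\left(u \right)} = \left(\frac{46}{9} + 0^{2}\right) u^{2} = \left(\frac{46}{9} + 0\right) u^{2} = \frac{46 u^{2}}{9}$)
$z{\left(C{\left(-10,12 \right)} \right)} - -34743 = \frac{46 \left(\frac{3}{7}\right)^{2}}{9} - -34743 = \frac{46}{9} \cdot \frac{9}{49} + 34743 = \frac{46}{49} + 34743 = \frac{1702453}{49}$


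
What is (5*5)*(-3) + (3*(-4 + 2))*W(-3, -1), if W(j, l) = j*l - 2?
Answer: -81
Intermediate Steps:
W(j, l) = -2 + j*l
(5*5)*(-3) + (3*(-4 + 2))*W(-3, -1) = (5*5)*(-3) + (3*(-4 + 2))*(-2 - 3*(-1)) = 25*(-3) + (3*(-2))*(-2 + 3) = -75 - 6*1 = -75 - 6 = -81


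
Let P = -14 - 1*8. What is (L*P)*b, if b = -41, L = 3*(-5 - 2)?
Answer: -18942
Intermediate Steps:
L = -21 (L = 3*(-7) = -21)
P = -22 (P = -14 - 8 = -22)
(L*P)*b = -21*(-22)*(-41) = 462*(-41) = -18942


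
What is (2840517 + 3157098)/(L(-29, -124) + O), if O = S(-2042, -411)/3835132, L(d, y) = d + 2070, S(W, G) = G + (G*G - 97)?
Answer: 31294755388/10649895 ≈ 2938.5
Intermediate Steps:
S(W, G) = -97 + G + G² (S(W, G) = G + (G² - 97) = G + (-97 + G²) = -97 + G + G²)
L(d, y) = 2070 + d
O = 3437/78268 (O = (-97 - 411 + (-411)²)/3835132 = (-97 - 411 + 168921)*(1/3835132) = 168413*(1/3835132) = 3437/78268 ≈ 0.043913)
(2840517 + 3157098)/(L(-29, -124) + O) = (2840517 + 3157098)/((2070 - 29) + 3437/78268) = 5997615/(2041 + 3437/78268) = 5997615/(159748425/78268) = 5997615*(78268/159748425) = 31294755388/10649895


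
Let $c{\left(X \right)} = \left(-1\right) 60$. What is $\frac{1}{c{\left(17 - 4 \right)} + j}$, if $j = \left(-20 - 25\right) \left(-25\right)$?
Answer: $\frac{1}{1065} \approx 0.00093897$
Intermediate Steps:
$j = 1125$ ($j = \left(-45\right) \left(-25\right) = 1125$)
$c{\left(X \right)} = -60$
$\frac{1}{c{\left(17 - 4 \right)} + j} = \frac{1}{-60 + 1125} = \frac{1}{1065}$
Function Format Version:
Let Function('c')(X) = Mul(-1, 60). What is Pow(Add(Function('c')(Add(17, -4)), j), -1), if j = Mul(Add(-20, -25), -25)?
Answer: Rational(1, 1065) ≈ 0.00093897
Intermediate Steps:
j = 1125 (j = Mul(-45, -25) = 1125)
Function('c')(X) = -60
Pow(Add(Function('c')(Add(17, -4)), j), -1) = Pow(Add(-60, 1125), -1) = Pow(1065, -1) = Rational(1, 1065)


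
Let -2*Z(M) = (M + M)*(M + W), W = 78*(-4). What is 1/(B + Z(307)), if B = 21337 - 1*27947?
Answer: -1/5075 ≈ -0.00019704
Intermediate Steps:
B = -6610 (B = 21337 - 27947 = -6610)
W = -312
Z(M) = -M*(-312 + M) (Z(M) = -(M + M)*(M - 312)/2 = -2*M*(-312 + M)/2 = -M*(-312 + M))
1/(B + Z(307)) = 1/(-6610 + 307*(312 - 1*307)) = 1/(-6610 + 307*(312 - 307)) = 1/(-6610 + 307*5) = 1/(-6610 + 1535) = 1/(-5075) = -1/5075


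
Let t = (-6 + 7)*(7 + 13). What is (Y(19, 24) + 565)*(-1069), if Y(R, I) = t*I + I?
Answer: -1142761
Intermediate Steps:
t = 20 (t = 1*20 = 20)
Y(R, I) = 21*I (Y(R, I) = 20*I + I = 21*I)
(Y(19, 24) + 565)*(-1069) = (21*24 + 565)*(-1069) = (504 + 565)*(-1069) = 1069*(-1069) = -1142761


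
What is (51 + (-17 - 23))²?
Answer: 121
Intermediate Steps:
(51 + (-17 - 23))² = (51 - 40)² = 11² = 121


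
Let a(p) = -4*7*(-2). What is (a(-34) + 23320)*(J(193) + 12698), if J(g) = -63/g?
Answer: 57286417776/193 ≈ 2.9682e+8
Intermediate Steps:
a(p) = 56 (a(p) = -28*(-2) = 56)
(a(-34) + 23320)*(J(193) + 12698) = (56 + 23320)*(-63/193 + 12698) = 23376*(-63*1/193 + 12698) = 23376*(-63/193 + 12698) = 23376*(2450651/193) = 57286417776/193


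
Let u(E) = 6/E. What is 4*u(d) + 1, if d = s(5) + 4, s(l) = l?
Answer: 11/3 ≈ 3.6667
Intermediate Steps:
d = 9 (d = 5 + 4 = 9)
4*u(d) + 1 = 4*(6/9) + 1 = 4*(6*(⅑)) + 1 = 4*(⅔) + 1 = 8/3 + 1 = 11/3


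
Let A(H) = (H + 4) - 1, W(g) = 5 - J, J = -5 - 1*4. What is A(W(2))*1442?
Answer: 24514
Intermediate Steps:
J = -9 (J = -5 - 4 = -9)
W(g) = 14 (W(g) = 5 - 1*(-9) = 5 + 9 = 14)
A(H) = 3 + H (A(H) = (4 + H) - 1 = 3 + H)
A(W(2))*1442 = (3 + 14)*1442 = 17*1442 = 24514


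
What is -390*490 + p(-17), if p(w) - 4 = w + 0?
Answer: -191113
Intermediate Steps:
p(w) = 4 + w (p(w) = 4 + (w + 0) = 4 + w)
-390*490 + p(-17) = -390*490 + (4 - 17) = -191100 - 13 = -191113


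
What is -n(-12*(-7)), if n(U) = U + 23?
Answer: -107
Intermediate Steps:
n(U) = 23 + U
-n(-12*(-7)) = -(23 - 12*(-7)) = -(23 + 84) = -1*107 = -107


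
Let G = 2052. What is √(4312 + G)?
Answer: 2*√1591 ≈ 79.775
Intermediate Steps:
√(4312 + G) = √(4312 + 2052) = √6364 = 2*√1591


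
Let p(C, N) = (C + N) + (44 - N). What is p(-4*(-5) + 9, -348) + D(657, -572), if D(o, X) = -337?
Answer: -264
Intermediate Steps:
p(C, N) = 44 + C
p(-4*(-5) + 9, -348) + D(657, -572) = (44 + (-4*(-5) + 9)) - 337 = (44 + (20 + 9)) - 337 = (44 + 29) - 337 = 73 - 337 = -264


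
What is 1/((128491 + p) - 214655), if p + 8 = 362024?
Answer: 1/275852 ≈ 3.6251e-6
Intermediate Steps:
p = 362016 (p = -8 + 362024 = 362016)
1/((128491 + p) - 214655) = 1/((128491 + 362016) - 214655) = 1/(490507 - 214655) = 1/275852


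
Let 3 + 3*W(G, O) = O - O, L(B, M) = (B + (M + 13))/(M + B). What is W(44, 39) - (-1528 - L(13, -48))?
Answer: 53467/35 ≈ 1527.6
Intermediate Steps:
L(B, M) = (13 + B + M)/(B + M) (L(B, M) = (B + (13 + M))/(B + M) = (13 + B + M)/(B + M))
W(G, O) = -1 (W(G, O) = -1 + (O - O)/3 = -1 + (⅓)*0 = -1 + 0 = -1)
W(44, 39) - (-1528 - L(13, -48)) = -1 - (-1528 - (13 + 13 - 48)/(13 - 48)) = -1 - (-1528 - (-22)/(-35)) = -1 - (-1528 - (-1)*(-22)/35) = -1 - (-1528 - 1*22/35) = -1 - (-1528 - 22/35) = -1 - 1*(-53502/35) = -1 + 53502/35 = 53467/35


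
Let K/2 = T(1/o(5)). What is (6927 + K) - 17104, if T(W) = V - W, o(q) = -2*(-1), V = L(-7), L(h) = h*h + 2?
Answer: -10076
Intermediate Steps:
L(h) = 2 + h² (L(h) = h² + 2 = 2 + h²)
V = 51 (V = 2 + (-7)² = 2 + 49 = 51)
o(q) = 2
T(W) = 51 - W
K = 101 (K = 2*(51 - 1/2) = 2*(51 - 1*½) = 2*(51 - ½) = 2*(101/2) = 101)
(6927 + K) - 17104 = (6927 + 101) - 17104 = 7028 - 17104 = -10076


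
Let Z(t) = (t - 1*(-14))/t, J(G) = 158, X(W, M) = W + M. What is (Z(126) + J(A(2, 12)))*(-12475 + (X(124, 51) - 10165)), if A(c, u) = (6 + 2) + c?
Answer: -32169880/9 ≈ -3.5744e+6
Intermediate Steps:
X(W, M) = M + W
A(c, u) = 8 + c
Z(t) = (14 + t)/t (Z(t) = (t + 14)/t = (14 + t)/t)
(Z(126) + J(A(2, 12)))*(-12475 + (X(124, 51) - 10165)) = ((14 + 126)/126 + 158)*(-12475 + ((51 + 124) - 10165)) = ((1/126)*140 + 158)*(-12475 + (175 - 10165)) = (10/9 + 158)*(-12475 - 9990) = (1432/9)*(-22465) = -32169880/9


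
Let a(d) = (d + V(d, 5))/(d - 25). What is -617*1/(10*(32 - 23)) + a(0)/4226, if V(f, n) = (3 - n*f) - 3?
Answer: -617/90 ≈ -6.8556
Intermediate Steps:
V(f, n) = -f*n (V(f, n) = (3 - f*n) - 3 = -f*n)
a(d) = -4*d/(-25 + d) (a(d) = (d - 1*d*5)/(d - 25) = (d - 5*d)/(-25 + d) = (-4*d)/(-25 + d) = -4*d/(-25 + d))
-617*1/(10*(32 - 23)) + a(0)/4226 = -617*1/(10*(32 - 23)) - 4*0/(-25 + 0)/4226 = -617/(10*9) - 4*0/(-25)*(1/4226) = -617/90 - 4*0*(-1/25)*(1/4226) = -617*1/90 + 0*(1/4226) = -617/90 + 0 = -617/90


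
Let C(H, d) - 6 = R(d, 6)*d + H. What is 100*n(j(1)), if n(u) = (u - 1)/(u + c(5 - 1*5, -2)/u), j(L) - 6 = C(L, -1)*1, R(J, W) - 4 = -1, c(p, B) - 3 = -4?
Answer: 1000/11 ≈ 90.909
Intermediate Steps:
c(p, B) = -1 (c(p, B) = 3 - 4 = -1)
R(J, W) = 3 (R(J, W) = 4 - 1 = 3)
C(H, d) = 6 + H + 3*d (C(H, d) = 6 + (3*d + H) = 6 + (H + 3*d) = 6 + H + 3*d)
j(L) = 9 + L (j(L) = 6 + (6 + L + 3*(-1))*1 = 6 + (6 + L - 3)*1 = 6 + (3 + L)*1 = 6 + (3 + L) = 9 + L)
n(u) = (-1 + u)/(u - 1/u) (n(u) = (u - 1)/(u - 1/u) = (-1 + u)/(u - 1/u))
100*n(j(1)) = 100*((9 + 1)/(1 + (9 + 1))) = 100*(10/(1 + 10)) = 100*(10/11) = 1000/11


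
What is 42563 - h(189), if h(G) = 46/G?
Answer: 8044361/189 ≈ 42563.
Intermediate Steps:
42563 - h(189) = 42563 - 46/189 = 8044361/189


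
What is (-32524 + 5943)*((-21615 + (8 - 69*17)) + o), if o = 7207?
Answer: 413945913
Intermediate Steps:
(-32524 + 5943)*((-21615 + (8 - 69*17)) + o) = (-32524 + 5943)*((-21615 + (8 - 69*17)) + 7207) = -26581*((-21615 + (8 - 1173)) + 7207) = -26581*((-21615 - 1165) + 7207) = -26581*(-22780 + 7207) = -26581*(-15573) = 413945913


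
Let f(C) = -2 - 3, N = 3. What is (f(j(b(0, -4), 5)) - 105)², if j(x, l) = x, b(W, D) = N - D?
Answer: 12100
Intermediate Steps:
b(W, D) = 3 - D
f(C) = -5
(f(j(b(0, -4), 5)) - 105)² = (-5 - 105)² = (-110)² = 12100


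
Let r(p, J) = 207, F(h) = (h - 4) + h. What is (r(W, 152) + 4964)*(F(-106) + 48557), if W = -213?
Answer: 249971311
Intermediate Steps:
F(h) = -4 + 2*h (F(h) = (-4 + h) + h = -4 + 2*h)
(r(W, 152) + 4964)*(F(-106) + 48557) = (207 + 4964)*((-4 + 2*(-106)) + 48557) = 5171*((-4 - 212) + 48557) = 5171*(-216 + 48557) = 5171*48341 = 249971311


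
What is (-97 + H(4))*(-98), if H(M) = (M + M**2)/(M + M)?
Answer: 9261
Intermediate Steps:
H(M) = (M + M**2)/(2*M) (H(M) = (M + M**2)/((2*M)) = (M + M**2)*(1/(2*M)) = (M + M**2)/(2*M))
(-97 + H(4))*(-98) = (-97 + (1/2 + (1/2)*4))*(-98) = (-97 + (1/2 + 2))*(-98) = (-97 + 5/2)*(-98) = -189/2*(-98) = 9261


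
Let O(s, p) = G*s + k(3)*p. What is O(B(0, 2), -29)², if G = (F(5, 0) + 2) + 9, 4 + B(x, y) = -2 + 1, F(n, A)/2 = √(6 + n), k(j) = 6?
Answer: 53541 + 4580*√11 ≈ 68731.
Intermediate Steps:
F(n, A) = 2*√(6 + n)
B(x, y) = -5 (B(x, y) = -4 + (-2 + 1) = -4 - 1 = -5)
G = 11 + 2*√11 (G = (2*√(6 + 5) + 2) + 9 = (2*√11 + 2) + 9 = (2 + 2*√11) + 9 = 11 + 2*√11 ≈ 17.633)
O(s, p) = 6*p + s*(11 + 2*√11) (O(s, p) = (11 + 2*√11)*s + 6*p = s*(11 + 2*√11) + 6*p = 6*p + s*(11 + 2*√11))
O(B(0, 2), -29)² = (6*(-29) - 5*(11 + 2*√11))² = (-174 + (-55 - 10*√11))² = (-229 - 10*√11)²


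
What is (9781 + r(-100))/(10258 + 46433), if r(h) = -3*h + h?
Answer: 1109/6299 ≈ 0.17606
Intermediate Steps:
r(h) = -2*h
(9781 + r(-100))/(10258 + 46433) = (9781 - 2*(-100))/(10258 + 46433) = (9781 + 200)/56691 = 9981*(1/56691) = 1109/6299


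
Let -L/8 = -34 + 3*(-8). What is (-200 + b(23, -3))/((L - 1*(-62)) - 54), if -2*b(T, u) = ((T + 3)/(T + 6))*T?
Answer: -6099/13688 ≈ -0.44557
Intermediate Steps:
L = 464 (L = -8*(-34 + 3*(-8)) = -8*(-34 - 24) = -8*(-58) = 464)
b(T, u) = -T*(3 + T)/(2*(6 + T)) (b(T, u) = -(T + 3)/(T + 6)*T/2 = -(3 + T)/(6 + T)*T/2 = -T*(3 + T)/(2*(6 + T)))
(-200 + b(23, -3))/((L - 1*(-62)) - 54) = (-200 - 1*23*(3 + 23)/(12 + 2*23))/((464 - 1*(-62)) - 54) = (-200 - 1*23*26/(12 + 46))/((464 + 62) - 54) = (-200 - 1*23*26/58)/(526 - 54) = (-200 - 1*23*1/58*26)/472 = (-200 - 299/29)*(1/472) = -6099/29*1/472 = -6099/13688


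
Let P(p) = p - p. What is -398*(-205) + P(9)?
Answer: 81590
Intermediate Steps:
P(p) = 0
-398*(-205) + P(9) = -398*(-205) + 0 = 81590 + 0 = 81590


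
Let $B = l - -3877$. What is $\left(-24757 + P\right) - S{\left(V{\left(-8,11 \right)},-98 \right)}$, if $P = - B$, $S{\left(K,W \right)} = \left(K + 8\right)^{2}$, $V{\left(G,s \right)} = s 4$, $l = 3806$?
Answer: $-35144$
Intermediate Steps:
$V{\left(G,s \right)} = 4 s$
$S{\left(K,W \right)} = \left(8 + K\right)^{2}$
$B = 7683$ ($B = 3806 - -3877 = 3806 + 3877 = 7683$)
$P = -7683$ ($P = \left(-1\right) 7683 = -7683$)
$\left(-24757 + P\right) - S{\left(V{\left(-8,11 \right)},-98 \right)} = \left(-24757 - 7683\right) - \left(8 + 4 \cdot 11\right)^{2} = -32440 - \left(8 + 44\right)^{2} = -32440 - 52^{2} = -32440 - 2704 = -35144$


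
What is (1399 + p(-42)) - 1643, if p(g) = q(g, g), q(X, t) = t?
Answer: -286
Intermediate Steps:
p(g) = g
(1399 + p(-42)) - 1643 = (1399 - 42) - 1643 = 1357 - 1643 = -286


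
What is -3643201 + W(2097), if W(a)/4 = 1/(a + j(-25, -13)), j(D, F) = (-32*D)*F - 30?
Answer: -30358793937/8333 ≈ -3.6432e+6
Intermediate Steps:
j(D, F) = -30 - 32*D*F (j(D, F) = -32*D*F - 30 = -30 - 32*D*F)
W(a) = 4/(-10430 + a) (W(a) = 4/(a + (-30 - 32*(-25)*(-13))) = 4/(a + (-30 - 10400)) = 4/(a - 10430) = 4/(-10430 + a))
-3643201 + W(2097) = -3643201 + 4/(-10430 + 2097) = -3643201 + 4/(-8333) = -3643201 + 4*(-1/8333) = -3643201 - 4/8333 = -30358793937/8333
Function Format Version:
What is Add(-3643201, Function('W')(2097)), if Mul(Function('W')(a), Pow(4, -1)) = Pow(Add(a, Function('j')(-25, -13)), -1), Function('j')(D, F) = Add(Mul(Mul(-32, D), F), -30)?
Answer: Rational(-30358793937, 8333) ≈ -3.6432e+6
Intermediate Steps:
Function('j')(D, F) = Add(-30, Mul(-32, D, F)) (Function('j')(D, F) = Add(Mul(-32, D, F), -30) = Add(-30, Mul(-32, D, F)))
Function('W')(a) = Mul(4, Pow(Add(-10430, a), -1)) (Function('W')(a) = Mul(4, Pow(Add(a, Add(-30, Mul(-32, -25, -13))), -1)) = Mul(4, Pow(Add(a, Add(-30, -10400)), -1)) = Mul(4, Pow(Add(a, -10430), -1)) = Mul(4, Pow(Add(-10430, a), -1)))
Add(-3643201, Function('W')(2097)) = Add(-3643201, Mul(4, Pow(Add(-10430, 2097), -1))) = Add(-3643201, Mul(4, Pow(-8333, -1))) = Add(-3643201, Mul(4, Rational(-1, 8333))) = Add(-3643201, Rational(-4, 8333)) = Rational(-30358793937, 8333)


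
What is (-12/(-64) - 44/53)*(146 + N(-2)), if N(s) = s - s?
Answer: -39785/424 ≈ -93.833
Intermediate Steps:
N(s) = 0
(-12/(-64) - 44/53)*(146 + N(-2)) = (-12/(-64) - 44/53)*(146 + 0) = (-12*(-1/64) - 44*1/53)*146 = (3/16 - 44/53)*146 = -545/848*146 = -39785/424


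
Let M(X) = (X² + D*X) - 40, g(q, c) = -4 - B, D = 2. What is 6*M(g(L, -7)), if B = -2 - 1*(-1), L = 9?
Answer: -222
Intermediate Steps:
B = -1 (B = -2 + 1 = -1)
g(q, c) = -3 (g(q, c) = -4 - 1*(-1) = -4 + 1 = -3)
M(X) = -40 + X² + 2*X (M(X) = (X² + 2*X) - 40 = -40 + X² + 2*X)
6*M(g(L, -7)) = 6*(-40 + (-3)² + 2*(-3)) = 6*(-40 + 9 - 6) = 6*(-37) = -222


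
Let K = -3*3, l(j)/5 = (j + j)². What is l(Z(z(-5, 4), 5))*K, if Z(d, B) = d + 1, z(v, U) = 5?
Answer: -6480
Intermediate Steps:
Z(d, B) = 1 + d
l(j) = 20*j² (l(j) = 5*(j + j)² = 5*(2*j)² = 5*(4*j²) = 20*j²)
K = -9
l(Z(z(-5, 4), 5))*K = (20*(1 + 5)²)*(-9) = (20*6²)*(-9) = (20*36)*(-9) = 720*(-9) = -6480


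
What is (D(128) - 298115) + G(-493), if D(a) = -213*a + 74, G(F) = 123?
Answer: -325182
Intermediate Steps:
D(a) = 74 - 213*a
(D(128) - 298115) + G(-493) = ((74 - 213*128) - 298115) + 123 = ((74 - 27264) - 298115) + 123 = (-27190 - 298115) + 123 = -325305 + 123 = -325182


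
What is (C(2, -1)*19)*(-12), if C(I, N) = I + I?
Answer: -912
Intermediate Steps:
C(I, N) = 2*I
(C(2, -1)*19)*(-12) = ((2*2)*19)*(-12) = (4*19)*(-12) = 76*(-12) = -912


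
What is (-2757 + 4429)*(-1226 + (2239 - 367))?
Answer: 1080112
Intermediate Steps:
(-2757 + 4429)*(-1226 + (2239 - 367)) = 1672*(-1226 + 1872) = 1672*646 = 1080112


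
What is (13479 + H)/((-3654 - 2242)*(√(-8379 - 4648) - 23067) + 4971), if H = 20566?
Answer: 4630392462135/18498629735252041 + 200729320*I*√13027/18498629735252041 ≈ 0.00025031 + 1.2385e-6*I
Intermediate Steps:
(13479 + H)/((-3654 - 2242)*(√(-8379 - 4648) - 23067) + 4971) = (13479 + 20566)/((-3654 - 2242)*(√(-8379 - 4648) - 23067) + 4971) = 34045/(-5896*(√(-13027) - 23067) + 4971) = 34045/(-5896*(I*√13027 - 23067) + 4971) = 34045/(-5896*(-23067 + I*√13027) + 4971) = 34045/((136003032 - 5896*I*√13027) + 4971) = 34045/(136008003 - 5896*I*√13027)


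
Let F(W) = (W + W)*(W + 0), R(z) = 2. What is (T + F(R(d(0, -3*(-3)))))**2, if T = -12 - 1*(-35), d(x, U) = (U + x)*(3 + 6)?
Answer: 961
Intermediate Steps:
d(x, U) = 9*U + 9*x (d(x, U) = (U + x)*9 = 9*U + 9*x)
F(W) = 2*W**2 (F(W) = (2*W)*W = 2*W**2)
T = 23 (T = -12 + 35 = 23)
(T + F(R(d(0, -3*(-3)))))**2 = (23 + 2*2**2)**2 = (23 + 2*4)**2 = (23 + 8)**2 = 31**2 = 961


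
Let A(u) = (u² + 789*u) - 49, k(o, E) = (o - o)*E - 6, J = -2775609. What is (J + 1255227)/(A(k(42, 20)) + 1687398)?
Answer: -1520382/1682651 ≈ -0.90356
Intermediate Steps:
k(o, E) = -6 (k(o, E) = 0*E - 6 = 0 - 6 = -6)
A(u) = -49 + u² + 789*u
(J + 1255227)/(A(k(42, 20)) + 1687398) = (-2775609 + 1255227)/((-49 + (-6)² + 789*(-6)) + 1687398) = -1520382/((-49 + 36 - 4734) + 1687398) = -1520382/(-4747 + 1687398) = -1520382/1682651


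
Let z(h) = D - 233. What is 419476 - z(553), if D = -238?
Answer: 419947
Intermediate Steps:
z(h) = -471 (z(h) = -238 - 233 = -471)
419476 - z(553) = 419476 - 1*(-471) = 419476 + 471 = 419947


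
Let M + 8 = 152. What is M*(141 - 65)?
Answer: 10944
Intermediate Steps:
M = 144 (M = -8 + 152 = 144)
M*(141 - 65) = 144*(141 - 65) = 144*76 = 10944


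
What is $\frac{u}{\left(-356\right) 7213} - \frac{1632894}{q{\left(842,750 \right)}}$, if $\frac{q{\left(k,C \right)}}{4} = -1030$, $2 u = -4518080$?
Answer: $\frac{525287272379}{1322431420} \approx 397.21$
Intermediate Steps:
$u = -2259040$ ($u = \frac{1}{2} \left(-4518080\right) = -2259040$)
$q{\left(k,C \right)} = -4120$ ($q{\left(k,C \right)} = 4 \left(-1030\right) = -4120$)
$\frac{u}{\left(-356\right) 7213} - \frac{1632894}{q{\left(842,750 \right)}} = - \frac{2259040}{\left(-356\right) 7213} - \frac{1632894}{-4120} = - \frac{2259040}{-2567828} - - \frac{816447}{2060} = \left(-2259040\right) \left(- \frac{1}{2567828}\right) + \frac{816447}{2060} = \frac{564760}{641957} + \frac{816447}{2060} = \frac{525287272379}{1322431420}$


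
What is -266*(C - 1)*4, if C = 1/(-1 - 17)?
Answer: 10108/9 ≈ 1123.1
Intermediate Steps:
C = -1/18 (C = 1/(-18) = -1/18 ≈ -0.055556)
-266*(C - 1)*4 = -266*(-1/18 - 1)*4 = -(-2527)*4/9 = -266*(-38/9) = 10108/9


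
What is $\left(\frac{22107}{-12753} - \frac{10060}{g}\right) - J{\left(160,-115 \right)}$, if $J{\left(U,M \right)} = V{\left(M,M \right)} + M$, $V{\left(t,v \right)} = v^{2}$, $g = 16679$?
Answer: $- \frac{71515116677}{5454033} \approx -13112.0$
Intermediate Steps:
$J{\left(U,M \right)} = M + M^{2}$ ($J{\left(U,M \right)} = M^{2} + M = M + M^{2}$)
$\left(\frac{22107}{-12753} - \frac{10060}{g}\right) - J{\left(160,-115 \right)} = \left(\frac{22107}{-12753} - \frac{10060}{16679}\right) - - 115 \left(1 - 115\right) = \left(22107 \left(- \frac{1}{12753}\right) - \frac{10060}{16679}\right) - \left(-115\right) \left(-114\right) = \left(- \frac{7369}{4251} - \frac{10060}{16679}\right) - 13110 = - \frac{12744047}{5454033} - 13110 = - \frac{71515116677}{5454033}$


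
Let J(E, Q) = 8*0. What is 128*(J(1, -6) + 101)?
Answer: 12928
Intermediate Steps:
J(E, Q) = 0
128*(J(1, -6) + 101) = 128*(0 + 101) = 128*101 = 12928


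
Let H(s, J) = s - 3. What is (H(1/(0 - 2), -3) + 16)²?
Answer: 625/4 ≈ 156.25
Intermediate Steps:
H(s, J) = -3 + s
(H(1/(0 - 2), -3) + 16)² = ((-3 + 1/(0 - 2)) + 16)² = ((-3 + 1/(-2)) + 16)² = ((-3 - ½) + 16)² = (-7/2 + 16)² = (25/2)² = 625/4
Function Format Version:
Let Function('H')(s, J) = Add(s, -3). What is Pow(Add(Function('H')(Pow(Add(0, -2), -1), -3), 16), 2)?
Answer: Rational(625, 4) ≈ 156.25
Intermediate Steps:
Function('H')(s, J) = Add(-3, s)
Pow(Add(Function('H')(Pow(Add(0, -2), -1), -3), 16), 2) = Pow(Add(Add(-3, Pow(Add(0, -2), -1)), 16), 2) = Pow(Add(Add(-3, Pow(-2, -1)), 16), 2) = Pow(Add(Add(-3, Rational(-1, 2)), 16), 2) = Pow(Add(Rational(-7, 2), 16), 2) = Pow(Rational(25, 2), 2) = Rational(625, 4)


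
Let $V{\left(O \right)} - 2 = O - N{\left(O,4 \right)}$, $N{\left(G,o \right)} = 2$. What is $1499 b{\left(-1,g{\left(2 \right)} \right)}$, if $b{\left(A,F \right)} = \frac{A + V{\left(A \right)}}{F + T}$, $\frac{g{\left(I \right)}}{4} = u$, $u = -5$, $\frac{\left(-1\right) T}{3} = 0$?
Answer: $\frac{1499}{10} \approx 149.9$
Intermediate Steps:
$T = 0$ ($T = \left(-3\right) 0 = 0$)
$V{\left(O \right)} = O$ ($V{\left(O \right)} = 2 + \left(O - 2\right) = 2 + \left(-2 + O\right) = O$)
$g{\left(I \right)} = -20$ ($g{\left(I \right)} = 4 \left(-5\right) = -20$)
$b{\left(A,F \right)} = \frac{2 A}{F}$ ($b{\left(A,F \right)} = \frac{A + A}{F + 0} = \frac{2 A}{F}$)
$1499 b{\left(-1,g{\left(2 \right)} \right)} = 1499 \cdot 2 \left(-1\right) \frac{1}{-20} = 1499 \cdot 2 \left(-1\right) \left(- \frac{1}{20}\right) = 1499 \cdot \frac{1}{10} = \frac{1499}{10}$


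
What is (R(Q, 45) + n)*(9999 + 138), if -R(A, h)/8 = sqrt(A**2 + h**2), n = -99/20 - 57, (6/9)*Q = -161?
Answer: -12559743/20 - 121644*sqrt(26821) ≈ -2.0550e+7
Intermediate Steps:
Q = -483/2 (Q = (3/2)*(-161) = -483/2 ≈ -241.50)
n = -1239/20 (n = -99*1/20 - 57 = -99/20 - 57 = -1239/20 ≈ -61.950)
R(A, h) = -8*sqrt(A**2 + h**2)
(R(Q, 45) + n)*(9999 + 138) = (-8*sqrt((-483/2)**2 + 45**2) - 1239/20)*(9999 + 138) = (-8*sqrt(233289/4 + 2025) - 1239/20)*10137 = (-12*sqrt(26821) - 1239/20)*10137 = (-1239/20 - 12*sqrt(26821))*10137 = -12559743/20 - 121644*sqrt(26821)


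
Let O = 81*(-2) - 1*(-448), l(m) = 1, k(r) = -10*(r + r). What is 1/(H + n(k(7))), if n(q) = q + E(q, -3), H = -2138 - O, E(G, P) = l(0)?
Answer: -1/2563 ≈ -0.00039017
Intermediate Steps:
k(r) = -20*r
O = 286 (O = -162 + 448 = 286)
E(G, P) = 1
H = -2424 (H = -2138 - 1*286 = -2138 - 286 = -2424)
n(q) = 1 + q (n(q) = q + 1 = 1 + q)
1/(H + n(k(7))) = 1/(-2424 + (1 - 20*7)) = 1/(-2424 + (1 - 140)) = 1/(-2424 - 139) = 1/(-2563) = -1/2563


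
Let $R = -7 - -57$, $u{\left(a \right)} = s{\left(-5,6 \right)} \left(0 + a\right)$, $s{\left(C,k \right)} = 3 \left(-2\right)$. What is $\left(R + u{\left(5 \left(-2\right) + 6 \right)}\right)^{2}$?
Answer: $5476$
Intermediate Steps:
$s{\left(C,k \right)} = -6$
$u{\left(a \right)} = - 6 a$ ($u{\left(a \right)} = - 6 \left(0 + a\right) = - 6 a$)
$R = 50$ ($R = -7 + 57 = 50$)
$\left(R + u{\left(5 \left(-2\right) + 6 \right)}\right)^{2} = \left(50 - 6 \left(5 \left(-2\right) + 6\right)\right)^{2} = \left(50 - 6 \left(-10 + 6\right)\right)^{2} = \left(50 - -24\right)^{2} = \left(50 + 24\right)^{2} = 74^{2} = 5476$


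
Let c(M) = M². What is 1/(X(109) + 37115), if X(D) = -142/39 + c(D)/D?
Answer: 39/1451594 ≈ 2.6867e-5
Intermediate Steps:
X(D) = -142/39 + D (X(D) = -142/39 + D²/D = -142*1/39 + D = -142/39 + D)
1/(X(109) + 37115) = 1/((-142/39 + 109) + 37115) = 1/(4109/39 + 37115) = 1/(1451594/39) = 39/1451594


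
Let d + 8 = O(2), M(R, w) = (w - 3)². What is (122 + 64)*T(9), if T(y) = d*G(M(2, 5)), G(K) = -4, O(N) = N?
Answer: 4464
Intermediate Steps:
M(R, w) = (-3 + w)²
d = -6 (d = -8 + 2 = -6)
T(y) = 24 (T(y) = -6*(-4) = 24)
(122 + 64)*T(9) = (122 + 64)*24 = 186*24 = 4464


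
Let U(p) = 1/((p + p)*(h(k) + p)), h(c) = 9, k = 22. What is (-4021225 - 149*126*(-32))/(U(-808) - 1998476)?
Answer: 4416439351088/2580400235583 ≈ 1.7115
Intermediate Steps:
U(p) = 1/(2*p*(9 + p)) (U(p) = 1/((p + p)*(9 + p)) = 1/((2*p)*(9 + p)) = 1/(2*p*(9 + p)))
(-4021225 - 149*126*(-32))/(U(-808) - 1998476) = (-4021225 - 149*126*(-32))/((½)/(-808*(9 - 808)) - 1998476) = (-4021225 - 18774*(-32))/((½)*(-1/808)/(-799) - 1998476) = (-4021225 + 600768)/((½)*(-1/808)*(-1/799) - 1998476) = -3420457/(1/1291184 - 1998476) = -3420457/(-2580400235583/1291184) = -3420457*(-1291184/2580400235583) = 4416439351088/2580400235583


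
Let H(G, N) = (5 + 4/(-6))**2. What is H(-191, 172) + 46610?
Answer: 419659/9 ≈ 46629.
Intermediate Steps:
H(G, N) = 169/9 (H(G, N) = (5 + 4*(-1/6))**2 = (5 - 2/3)**2 = (13/3)**2 = 169/9)
H(-191, 172) + 46610 = 169/9 + 46610 = 419659/9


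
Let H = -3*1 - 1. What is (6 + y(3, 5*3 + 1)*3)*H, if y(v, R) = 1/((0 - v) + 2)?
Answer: -12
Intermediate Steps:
y(v, R) = 1/(2 - v) (y(v, R) = 1/(-v + 2) = 1/(2 - v))
H = -4 (H = -3 - 1 = -4)
(6 + y(3, 5*3 + 1)*3)*H = (6 - 1/(-2 + 3)*3)*(-4) = (6 - 1/1*3)*(-4) = (6 - 1*1*3)*(-4) = (6 - 1*3)*(-4) = (6 - 3)*(-4) = 3*(-4) = -12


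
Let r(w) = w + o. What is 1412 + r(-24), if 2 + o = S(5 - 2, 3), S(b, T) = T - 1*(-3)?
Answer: 1392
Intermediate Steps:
S(b, T) = 3 + T (S(b, T) = T + 3 = 3 + T)
o = 4 (o = -2 + (3 + 3) = -2 + 6 = 4)
r(w) = 4 + w (r(w) = w + 4 = 4 + w)
1412 + r(-24) = 1412 + (4 - 24) = 1412 - 20 = 1392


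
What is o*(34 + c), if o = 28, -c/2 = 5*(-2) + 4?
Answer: 1288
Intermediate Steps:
c = 12 (c = -2*(5*(-2) + 4) = -2*(-10 + 4) = -2*(-6) = 12)
o*(34 + c) = 28*(34 + 12) = 28*46 = 1288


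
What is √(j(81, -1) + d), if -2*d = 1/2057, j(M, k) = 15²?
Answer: √31472066/374 ≈ 15.000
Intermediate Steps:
j(M, k) = 225
d = -1/4114 (d = -½/2057 = -½*1/2057 = -1/4114 ≈ -0.00024307)
√(j(81, -1) + d) = √(225 - 1/4114) = √(925649/4114) = √31472066/374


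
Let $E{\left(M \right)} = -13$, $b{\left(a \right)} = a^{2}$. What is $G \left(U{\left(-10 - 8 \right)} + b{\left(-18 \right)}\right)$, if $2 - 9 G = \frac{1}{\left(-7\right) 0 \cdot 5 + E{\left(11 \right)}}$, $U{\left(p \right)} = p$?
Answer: $\frac{918}{13} \approx 70.615$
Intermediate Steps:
$G = \frac{3}{13}$ ($G = \frac{2}{9} - \frac{1}{9 \left(\left(-7\right) 0 \cdot 5 - 13\right)} = \frac{2}{9} - \frac{1}{9 \left(0 \cdot 5 - 13\right)} = \frac{2}{9} - \frac{1}{9 \left(0 - 13\right)} = \frac{2}{9} - \frac{1}{9 \left(-13\right)} = \frac{2}{9} - - \frac{1}{117} = \frac{2}{9} + \frac{1}{117} = \frac{3}{13} \approx 0.23077$)
$G \left(U{\left(-10 - 8 \right)} + b{\left(-18 \right)}\right) = \frac{3 \left(\left(-10 - 8\right) + \left(-18\right)^{2}\right)}{13} = \frac{3 \left(-18 + 324\right)}{13} = \frac{3}{13} \cdot 306 = \frac{918}{13}$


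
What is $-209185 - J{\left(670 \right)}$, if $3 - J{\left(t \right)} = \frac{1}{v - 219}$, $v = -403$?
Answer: $- \frac{130114937}{622} \approx -2.0919 \cdot 10^{5}$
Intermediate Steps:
$J{\left(t \right)} = \frac{1867}{622}$ ($J{\left(t \right)} = 3 - \frac{1}{-403 - 219} = 3 - \frac{1}{-622} = 3 - - \frac{1}{622} = 3 + \frac{1}{622} = \frac{1867}{622}$)
$-209185 - J{\left(670 \right)} = -209185 - \frac{1867}{622} = - \frac{130114937}{622}$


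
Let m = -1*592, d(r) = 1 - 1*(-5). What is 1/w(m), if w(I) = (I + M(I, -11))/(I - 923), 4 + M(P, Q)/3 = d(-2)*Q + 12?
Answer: 1515/766 ≈ 1.9778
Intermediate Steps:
d(r) = 6 (d(r) = 1 + 5 = 6)
M(P, Q) = 24 + 18*Q (M(P, Q) = -12 + 3*(6*Q + 12) = -12 + 3*(12 + 6*Q) = -12 + (36 + 18*Q) = 24 + 18*Q)
m = -592
w(I) = (-174 + I)/(-923 + I) (w(I) = (I + (24 + 18*(-11)))/(I - 923) = (I + (24 - 198))/(-923 + I) = (I - 174)/(-923 + I) = (-174 + I)/(-923 + I))
1/w(m) = 1/((-174 - 592)/(-923 - 592)) = 1/(-766/(-1515)) = 1/(-1/1515*(-766)) = 1/(766/1515) = 1515/766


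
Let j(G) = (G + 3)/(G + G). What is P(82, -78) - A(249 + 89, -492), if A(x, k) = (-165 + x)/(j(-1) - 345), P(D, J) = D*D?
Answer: 13449/2 ≈ 6724.5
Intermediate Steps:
P(D, J) = D**2
j(G) = (3 + G)/(2*G) (j(G) = (3 + G)/((2*G)) = (3 + G)*(1/(2*G)) = (3 + G)/(2*G))
A(x, k) = 165/346 - x/346 (A(x, k) = (-165 + x)/((1/2)*(3 - 1)/(-1) - 345) = (-165 + x)/((1/2)*(-1)*2 - 345) = (-165 + x)/(-1 - 345) = (-165 + x)/(-346) = (-165 + x)*(-1/346) = 165/346 - x/346)
P(82, -78) - A(249 + 89, -492) = 82**2 - (165/346 - (249 + 89)/346) = 6724 - (165/346 - 1/346*338) = 6724 - (165/346 - 169/173) = 6724 - 1*(-1/2) = 6724 + 1/2 = 13449/2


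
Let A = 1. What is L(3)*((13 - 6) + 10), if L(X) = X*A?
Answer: 51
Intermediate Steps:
L(X) = X (L(X) = X*1 = X)
L(3)*((13 - 6) + 10) = 3*((13 - 6) + 10) = 3*(7 + 10) = 3*17 = 51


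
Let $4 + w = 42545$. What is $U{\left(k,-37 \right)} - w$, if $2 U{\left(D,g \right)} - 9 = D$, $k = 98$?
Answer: $- \frac{84975}{2} \approx -42488.0$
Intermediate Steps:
$U{\left(D,g \right)} = \frac{9}{2} + \frac{D}{2}$
$w = 42541$ ($w = -4 + 42545 = 42541$)
$U{\left(k,-37 \right)} - w = \left(\frac{9}{2} + \frac{1}{2} \cdot 98\right) - 42541 = \left(\frac{9}{2} + 49\right) - 42541 = \frac{107}{2} - 42541 = - \frac{84975}{2}$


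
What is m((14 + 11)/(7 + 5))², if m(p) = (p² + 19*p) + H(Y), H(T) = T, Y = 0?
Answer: 40005625/20736 ≈ 1929.3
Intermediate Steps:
m(p) = p² + 19*p (m(p) = (p² + 19*p) + 0 = p² + 19*p)
m((14 + 11)/(7 + 5))² = (((14 + 11)/(7 + 5))*(19 + (14 + 11)/(7 + 5)))² = ((25/12)*(19 + 25/12))² = ((25*(1/12))*(19 + 25*(1/12)))² = (25*(19 + 25/12)/12)² = ((25/12)*(253/12))² = (6325/144)² = 40005625/20736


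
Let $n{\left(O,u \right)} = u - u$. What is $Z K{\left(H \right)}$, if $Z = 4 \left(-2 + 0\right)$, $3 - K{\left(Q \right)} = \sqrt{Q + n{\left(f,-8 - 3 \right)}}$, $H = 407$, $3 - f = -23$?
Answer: $-24 + 8 \sqrt{407} \approx 137.39$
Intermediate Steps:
$f = 26$ ($f = 3 - -23 = 3 + 23 = 26$)
$n{\left(O,u \right)} = 0$
$K{\left(Q \right)} = 3 - \sqrt{Q}$ ($K{\left(Q \right)} = 3 - \sqrt{Q + 0} = 3 - \sqrt{Q}$)
$Z = -8$ ($Z = 4 \left(-2\right) = -8$)
$Z K{\left(H \right)} = - 8 \left(3 - \sqrt{407}\right) = -24 + 8 \sqrt{407}$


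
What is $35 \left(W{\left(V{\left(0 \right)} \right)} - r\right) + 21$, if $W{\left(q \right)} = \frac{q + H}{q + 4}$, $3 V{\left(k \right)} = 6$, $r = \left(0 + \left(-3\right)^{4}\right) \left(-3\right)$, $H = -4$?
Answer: $\frac{25543}{3} \approx 8514.3$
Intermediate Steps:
$r = -243$ ($r = \left(0 + 81\right) \left(-3\right) = 81 \left(-3\right) = -243$)
$V{\left(k \right)} = 2$ ($V{\left(k \right)} = \frac{1}{3} \cdot 6 = 2$)
$W{\left(q \right)} = \frac{-4 + q}{4 + q}$ ($W{\left(q \right)} = \frac{q - 4}{q + 4} = \frac{-4 + q}{4 + q}$)
$35 \left(W{\left(V{\left(0 \right)} \right)} - r\right) + 21 = 35 \left(\frac{-4 + 2}{4 + 2} - -243\right) + 21 = 35 \left(\frac{1}{6} \left(-2\right) + 243\right) + 21 = 35 \left(- \frac{1}{3} + 243\right) + 21 = 35 \cdot \frac{728}{3} + 21 = \frac{25480}{3} + 21 = \frac{25543}{3}$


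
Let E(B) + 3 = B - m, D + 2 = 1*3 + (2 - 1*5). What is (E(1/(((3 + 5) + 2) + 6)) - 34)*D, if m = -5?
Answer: 511/8 ≈ 63.875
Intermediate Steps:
D = -2 (D = -2 + (1*3 + (2 - 1*5)) = -2 + (3 + (2 - 5)) = -2 + (3 - 3) = -2 + 0 = -2)
E(B) = 2 + B (E(B) = -3 + (B - 1*(-5)) = -3 + (B + 5) = -3 + (5 + B) = 2 + B)
(E(1/(((3 + 5) + 2) + 6)) - 34)*D = ((2 + 1/(((3 + 5) + 2) + 6)) - 34)*(-2) = ((2 + 1/((8 + 2) + 6)) - 34)*(-2) = ((2 + 1/(10 + 6)) - 34)*(-2) = ((2 + 1/16) - 34)*(-2) = (33/16 - 34)*(-2) = -511/16*(-2) = 511/8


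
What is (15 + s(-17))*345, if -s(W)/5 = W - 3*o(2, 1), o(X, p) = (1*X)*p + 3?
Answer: 60375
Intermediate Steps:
o(X, p) = 3 + X*p (o(X, p) = X*p + 3 = 3 + X*p)
s(W) = 75 - 5*W (s(W) = -5*(W - 3*(3 + 2*1)) = -5*(W - 3*(3 + 2)) = -5*(W - 3*5) = -5*(W - 15) = -5*(-15 + W) = 75 - 5*W)
(15 + s(-17))*345 = (15 + (75 - 5*(-17)))*345 = (15 + (75 + 85))*345 = (15 + 160)*345 = 175*345 = 60375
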